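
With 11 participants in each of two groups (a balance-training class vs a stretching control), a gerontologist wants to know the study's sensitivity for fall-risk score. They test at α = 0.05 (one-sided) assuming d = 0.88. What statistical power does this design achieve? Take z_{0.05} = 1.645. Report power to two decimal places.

For two equal groups, power = Φ(d·√(n/2) − z_{α}).
d·√(n/2) = 0.88 × √(11/2) = 0.88 × 2.345 = 2.064.
z_β = 2.064 − 1.645 = 0.419.
Power = Φ(0.419) = 0.662.

power ≈ 0.66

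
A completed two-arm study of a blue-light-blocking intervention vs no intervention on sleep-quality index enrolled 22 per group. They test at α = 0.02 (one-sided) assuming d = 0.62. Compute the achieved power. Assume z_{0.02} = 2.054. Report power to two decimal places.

For two equal groups, power = Φ(d·√(n/2) − z_{α}).
d·√(n/2) = 0.62 × √(22/2) = 0.62 × 3.317 = 2.056.
z_β = 2.056 − 2.054 = 0.002.
Power = Φ(0.002) = 0.501.

power ≈ 0.50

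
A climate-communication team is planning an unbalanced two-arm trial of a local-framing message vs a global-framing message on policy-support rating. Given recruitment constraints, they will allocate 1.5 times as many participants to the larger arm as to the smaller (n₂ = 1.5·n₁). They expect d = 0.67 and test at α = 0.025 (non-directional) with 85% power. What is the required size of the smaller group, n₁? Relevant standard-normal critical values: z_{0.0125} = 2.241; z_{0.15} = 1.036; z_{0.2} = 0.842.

With allocation ratio k = n₂/n₁ = 1.5, Var(x̄₁−x̄₂) = σ²(1/n₁ + 1/(k·n₁)) = σ²·(k+1)/(k·n₁).
So n₁ = (1 + 1/k)·((z_{α/2} + z_β)/d)² = 1.667 × (3.277/0.67)².
n₁ = 1.667 × 23.92 = 39.9.
Round up: n₁ = 40, giving n₂ = 1.5 × 40 = 60.

n₁ = 40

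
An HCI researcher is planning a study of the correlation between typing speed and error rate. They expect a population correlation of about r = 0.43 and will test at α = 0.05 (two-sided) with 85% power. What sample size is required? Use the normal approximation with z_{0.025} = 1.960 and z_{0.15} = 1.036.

Fisher's z: C = ½·ln((1+r)/(1−r)) = ½·ln(2.5088) = 0.4599.
n = ((z_{α/2} + z_β)/C)² + 3.
(1.960 + 1.036) / 0.4599 = 2.996 / 0.4599 = 6.514.
n = 6.514² + 3 = 42.44 + 3 = 45.4.
Round up.

n = 46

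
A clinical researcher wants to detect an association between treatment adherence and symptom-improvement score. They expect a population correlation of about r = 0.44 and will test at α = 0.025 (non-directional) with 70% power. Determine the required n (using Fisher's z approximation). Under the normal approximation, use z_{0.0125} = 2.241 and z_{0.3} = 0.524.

n = 38

Fisher's z: C = ½·ln((1+r)/(1−r)) = ½·ln(2.5714) = 0.4722.
n = ((z_{α/2} + z_β)/C)² + 3.
(2.241 + 0.524) / 0.4722 = 2.765 / 0.4722 = 5.856.
n = 5.856² + 3 = 34.29 + 3 = 37.3.
Round up.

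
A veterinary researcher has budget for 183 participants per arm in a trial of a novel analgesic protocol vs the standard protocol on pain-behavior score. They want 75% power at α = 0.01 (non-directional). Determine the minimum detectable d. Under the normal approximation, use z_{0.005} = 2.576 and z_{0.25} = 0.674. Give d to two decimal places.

For two independent groups of n = 183 each: d_min = (z_{α/2} + z_β)·√(2/n).
z-sum = 2.576 + 0.674 = 3.250.
d_min = 3.250 × √(2/183) = 3.250 × 0.1045 = 0.340.

d_min ≈ 0.34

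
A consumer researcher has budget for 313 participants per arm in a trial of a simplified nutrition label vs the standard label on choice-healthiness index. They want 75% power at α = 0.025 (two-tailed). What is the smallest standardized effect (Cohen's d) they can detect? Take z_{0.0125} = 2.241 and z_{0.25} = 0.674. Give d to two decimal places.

For two independent groups of n = 313 each: d_min = (z_{α/2} + z_β)·√(2/n).
z-sum = 2.241 + 0.674 = 2.915.
d_min = 2.915 × √(2/313) = 2.915 × 0.0799 = 0.233.

d_min ≈ 0.23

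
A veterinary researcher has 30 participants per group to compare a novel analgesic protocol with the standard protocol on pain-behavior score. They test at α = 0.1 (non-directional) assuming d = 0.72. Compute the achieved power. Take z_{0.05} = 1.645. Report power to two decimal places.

power ≈ 0.87

For two equal groups, power = Φ(d·√(n/2) − z_{α/2}).
d·√(n/2) = 0.72 × √(30/2) = 0.72 × 3.873 = 2.789.
z_β = 2.789 − 1.645 = 1.144.
Power = Φ(1.144) = 0.874.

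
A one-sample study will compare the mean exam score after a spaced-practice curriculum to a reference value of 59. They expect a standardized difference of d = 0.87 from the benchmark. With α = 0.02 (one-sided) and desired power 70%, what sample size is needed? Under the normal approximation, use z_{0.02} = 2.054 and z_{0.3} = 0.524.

n = 9

For a one-sample test: n = ((z_{α} + z_β) / d)².
z_{α} + z_β = 2.054 + 0.524 = 2.578.
n = (2.578 / 0.87)² = 2.963² = 8.78.
Round up.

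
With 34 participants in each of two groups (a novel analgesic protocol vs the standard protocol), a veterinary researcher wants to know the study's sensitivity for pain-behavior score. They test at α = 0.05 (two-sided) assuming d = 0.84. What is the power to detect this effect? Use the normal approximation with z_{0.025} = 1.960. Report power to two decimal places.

For two equal groups, power = Φ(d·√(n/2) − z_{α/2}).
d·√(n/2) = 0.84 × √(34/2) = 0.84 × 4.123 = 3.463.
z_β = 3.463 − 1.960 = 1.503.
Power = Φ(1.503) = 0.934.

power ≈ 0.93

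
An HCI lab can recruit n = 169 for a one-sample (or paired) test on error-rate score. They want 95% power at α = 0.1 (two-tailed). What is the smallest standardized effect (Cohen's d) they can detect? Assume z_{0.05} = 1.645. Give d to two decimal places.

For a single sample (or paired design) of n = 169: d_min = (z_{α/2} + z_β)/√n.
z-sum = 1.645 + 1.645 = 3.290.
d_min = 3.290 / √169 = 3.290 / 13.000 = 0.253.

d_min ≈ 0.25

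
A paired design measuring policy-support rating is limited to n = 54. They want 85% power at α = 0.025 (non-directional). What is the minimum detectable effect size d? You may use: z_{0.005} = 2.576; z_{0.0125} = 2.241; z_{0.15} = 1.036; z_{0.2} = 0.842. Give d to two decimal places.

For a single sample (or paired design) of n = 54: d_min = (z_{α/2} + z_β)/√n.
z-sum = 2.241 + 1.036 = 3.277.
d_min = 3.277 / √54 = 3.277 / 7.348 = 0.446.

d_min ≈ 0.45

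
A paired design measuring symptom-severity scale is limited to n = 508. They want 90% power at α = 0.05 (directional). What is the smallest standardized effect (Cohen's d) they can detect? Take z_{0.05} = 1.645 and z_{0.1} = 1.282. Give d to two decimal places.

For a single sample (or paired design) of n = 508: d_min = (z_{α} + z_β)/√n.
z-sum = 1.645 + 1.282 = 2.927.
d_min = 2.927 / √508 = 2.927 / 22.539 = 0.130.

d_min ≈ 0.13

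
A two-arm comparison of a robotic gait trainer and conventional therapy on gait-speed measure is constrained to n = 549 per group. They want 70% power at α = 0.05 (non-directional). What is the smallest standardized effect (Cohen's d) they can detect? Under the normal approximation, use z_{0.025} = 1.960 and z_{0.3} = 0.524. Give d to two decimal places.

For two independent groups of n = 549 each: d_min = (z_{α/2} + z_β)·√(2/n).
z-sum = 1.960 + 0.524 = 2.484.
d_min = 2.484 × √(2/549) = 2.484 × 0.0604 = 0.150.

d_min ≈ 0.15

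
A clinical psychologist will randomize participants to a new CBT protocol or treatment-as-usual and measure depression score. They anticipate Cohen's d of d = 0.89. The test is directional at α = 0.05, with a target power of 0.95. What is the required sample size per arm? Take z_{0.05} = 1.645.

For two independent groups with equal n: n = 2·((z_{α} + z_β) / d)².
z_{α} + z_β = 1.645 + 1.645 = 3.290.
n = 2 × (3.290 / 0.89)² = 2 × 3.697² = 2 × 13.67 = 27.3.
Round up to the next whole participant.

n = 28 per group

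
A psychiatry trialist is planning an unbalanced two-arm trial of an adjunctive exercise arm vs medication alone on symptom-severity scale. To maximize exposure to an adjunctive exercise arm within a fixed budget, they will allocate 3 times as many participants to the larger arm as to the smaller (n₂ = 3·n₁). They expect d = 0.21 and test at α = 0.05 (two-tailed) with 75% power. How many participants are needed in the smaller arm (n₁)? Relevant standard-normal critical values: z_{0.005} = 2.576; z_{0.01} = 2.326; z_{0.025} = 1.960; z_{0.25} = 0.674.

With allocation ratio k = n₂/n₁ = 3, Var(x̄₁−x̄₂) = σ²(1/n₁ + 1/(k·n₁)) = σ²·(k+1)/(k·n₁).
So n₁ = (1 + 1/k)·((z_{α/2} + z_β)/d)² = 1.333 × (2.634/0.21)².
n₁ = 1.333 × 157.32 = 209.8.
Round up: n₁ = 210, giving n₂ = 3 × 210 = 630.

n₁ = 210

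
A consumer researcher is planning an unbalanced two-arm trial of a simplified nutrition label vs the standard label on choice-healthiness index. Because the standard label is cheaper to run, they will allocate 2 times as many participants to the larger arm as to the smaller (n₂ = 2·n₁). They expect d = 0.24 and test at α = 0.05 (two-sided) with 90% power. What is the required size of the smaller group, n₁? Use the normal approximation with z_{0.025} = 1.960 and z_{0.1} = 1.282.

With allocation ratio k = n₂/n₁ = 2, Var(x̄₁−x̄₂) = σ²(1/n₁ + 1/(k·n₁)) = σ²·(k+1)/(k·n₁).
So n₁ = (1 + 1/k)·((z_{α/2} + z_β)/d)² = 1.500 × (3.242/0.24)².
n₁ = 1.500 × 182.48 = 273.7.
Round up: n₁ = 274, giving n₂ = 2 × 274 = 548.

n₁ = 274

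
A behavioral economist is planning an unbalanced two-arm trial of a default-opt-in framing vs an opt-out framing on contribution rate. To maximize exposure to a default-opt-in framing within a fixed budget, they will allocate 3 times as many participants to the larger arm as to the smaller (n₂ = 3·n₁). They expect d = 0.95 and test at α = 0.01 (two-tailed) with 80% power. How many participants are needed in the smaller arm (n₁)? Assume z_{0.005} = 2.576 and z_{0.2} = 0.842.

n₁ = 18

With allocation ratio k = n₂/n₁ = 3, Var(x̄₁−x̄₂) = σ²(1/n₁ + 1/(k·n₁)) = σ²·(k+1)/(k·n₁).
So n₁ = (1 + 1/k)·((z_{α/2} + z_β)/d)² = 1.333 × (3.418/0.95)².
n₁ = 1.333 × 12.94 = 17.3.
Round up: n₁ = 18, giving n₂ = 3 × 18 = 54.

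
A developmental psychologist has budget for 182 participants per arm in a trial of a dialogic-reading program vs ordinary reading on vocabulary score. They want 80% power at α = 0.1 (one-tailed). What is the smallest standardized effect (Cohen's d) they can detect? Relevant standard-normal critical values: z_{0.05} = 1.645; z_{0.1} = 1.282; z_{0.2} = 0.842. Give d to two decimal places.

d_min ≈ 0.22

For two independent groups of n = 182 each: d_min = (z_{α} + z_β)·√(2/n).
z-sum = 1.282 + 0.842 = 2.124.
d_min = 2.124 × √(2/182) = 2.124 × 0.1048 = 0.223.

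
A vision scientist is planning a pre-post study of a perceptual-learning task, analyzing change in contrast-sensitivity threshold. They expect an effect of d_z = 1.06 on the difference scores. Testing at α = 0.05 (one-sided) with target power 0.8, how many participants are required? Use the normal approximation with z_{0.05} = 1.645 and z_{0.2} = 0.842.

For a paired (one-sample on differences) test: n = ((z_{α} + z_β) / d)².
z_{α} + z_β = 1.645 + 0.842 = 2.487.
n = (2.487 / 1.06)² = 2.346² = 5.50.
Round up.

n = 6 pairs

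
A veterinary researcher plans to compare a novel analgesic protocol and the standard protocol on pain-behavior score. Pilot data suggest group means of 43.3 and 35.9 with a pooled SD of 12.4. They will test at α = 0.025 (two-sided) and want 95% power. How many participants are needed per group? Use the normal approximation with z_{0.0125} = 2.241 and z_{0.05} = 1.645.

Cohen's d = |M₁ − M₂| / SD_pooled = |43.3 − 35.9| / 12.4 = 7.4 / 12.4 = 0.597.
For two independent groups with equal n: n = 2·((z_{α/2} + z_β) / d)².
z_{α/2} + z_β = 2.241 + 1.645 = 3.886.
n = 2 × (3.886 / 0.597)² = 2 × 6.509² = 2 × 42.37 = 84.7.
Round up to the next whole participant.

n = 85 per group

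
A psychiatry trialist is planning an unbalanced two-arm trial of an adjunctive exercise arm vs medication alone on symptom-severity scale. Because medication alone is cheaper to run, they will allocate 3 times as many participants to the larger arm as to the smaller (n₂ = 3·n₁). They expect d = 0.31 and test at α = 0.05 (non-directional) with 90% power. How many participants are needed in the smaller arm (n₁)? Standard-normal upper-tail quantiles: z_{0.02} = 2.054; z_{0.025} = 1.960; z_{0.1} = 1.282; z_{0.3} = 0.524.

n₁ = 146

With allocation ratio k = n₂/n₁ = 3, Var(x̄₁−x̄₂) = σ²(1/n₁ + 1/(k·n₁)) = σ²·(k+1)/(k·n₁).
So n₁ = (1 + 1/k)·((z_{α/2} + z_β)/d)² = 1.333 × (3.242/0.31)².
n₁ = 1.333 × 109.37 = 145.8.
Round up: n₁ = 146, giving n₂ = 3 × 146 = 438.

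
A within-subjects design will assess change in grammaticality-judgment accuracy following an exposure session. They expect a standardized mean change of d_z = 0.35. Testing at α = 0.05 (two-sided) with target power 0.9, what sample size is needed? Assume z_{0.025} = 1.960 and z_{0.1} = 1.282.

For a paired (one-sample on differences) test: n = ((z_{α/2} + z_β) / d)².
z_{α/2} + z_β = 1.960 + 1.282 = 3.242.
n = (3.242 / 0.35)² = 9.263² = 85.80.
Round up.

n = 86 pairs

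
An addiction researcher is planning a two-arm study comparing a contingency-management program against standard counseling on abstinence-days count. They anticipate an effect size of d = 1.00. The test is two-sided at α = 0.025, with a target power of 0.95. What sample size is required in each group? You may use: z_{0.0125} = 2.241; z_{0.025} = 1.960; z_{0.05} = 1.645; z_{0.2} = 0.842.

n = 31 per group

For two independent groups with equal n: n = 2·((z_{α/2} + z_β) / d)².
z_{α/2} + z_β = 2.241 + 1.645 = 3.886.
n = 2 × (3.886 / 1.00)² = 2 × 3.886² = 2 × 15.10 = 30.2.
Round up to the next whole participant.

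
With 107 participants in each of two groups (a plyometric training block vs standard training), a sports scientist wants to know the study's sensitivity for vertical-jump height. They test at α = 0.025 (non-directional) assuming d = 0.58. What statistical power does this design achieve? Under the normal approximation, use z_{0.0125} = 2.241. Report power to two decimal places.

For two equal groups, power = Φ(d·√(n/2) − z_{α/2}).
d·√(n/2) = 0.58 × √(107/2) = 0.58 × 7.314 = 4.242.
z_β = 4.242 − 2.241 = 2.001.
Power = Φ(2.001) = 0.977.

power ≈ 0.98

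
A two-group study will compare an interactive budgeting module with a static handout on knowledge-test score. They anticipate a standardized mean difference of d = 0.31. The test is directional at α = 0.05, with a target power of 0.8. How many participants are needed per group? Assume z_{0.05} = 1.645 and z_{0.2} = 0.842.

For two independent groups with equal n: n = 2·((z_{α} + z_β) / d)².
z_{α} + z_β = 1.645 + 0.842 = 2.487.
n = 2 × (2.487 / 0.31)² = 2 × 8.023² = 2 × 64.36 = 128.7.
Round up to the next whole participant.

n = 129 per group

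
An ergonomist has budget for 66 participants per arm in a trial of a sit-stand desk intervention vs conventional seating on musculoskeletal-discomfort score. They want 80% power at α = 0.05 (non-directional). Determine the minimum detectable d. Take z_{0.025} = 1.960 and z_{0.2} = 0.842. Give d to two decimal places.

d_min ≈ 0.49

For two independent groups of n = 66 each: d_min = (z_{α/2} + z_β)·√(2/n).
z-sum = 1.960 + 0.842 = 2.802.
d_min = 2.802 × √(2/66) = 2.802 × 0.1741 = 0.488.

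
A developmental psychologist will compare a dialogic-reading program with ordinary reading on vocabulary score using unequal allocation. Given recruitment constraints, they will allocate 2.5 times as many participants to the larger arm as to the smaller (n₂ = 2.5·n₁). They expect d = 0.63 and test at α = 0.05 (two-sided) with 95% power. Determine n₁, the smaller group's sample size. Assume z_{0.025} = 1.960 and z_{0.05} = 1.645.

With allocation ratio k = n₂/n₁ = 2.5, Var(x̄₁−x̄₂) = σ²(1/n₁ + 1/(k·n₁)) = σ²·(k+1)/(k·n₁).
So n₁ = (1 + 1/k)·((z_{α/2} + z_β)/d)² = 1.400 × (3.605/0.63)².
n₁ = 1.400 × 32.74 = 45.8.
Round up: n₁ = 46, giving n₂ = 2.5 × 46 = 115.

n₁ = 46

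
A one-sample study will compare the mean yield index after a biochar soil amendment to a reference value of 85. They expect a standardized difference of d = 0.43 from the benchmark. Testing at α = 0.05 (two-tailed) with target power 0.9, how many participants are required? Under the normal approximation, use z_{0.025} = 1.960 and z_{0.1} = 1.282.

For a one-sample test: n = ((z_{α/2} + z_β) / d)².
z_{α/2} + z_β = 1.960 + 1.282 = 3.242.
n = (3.242 / 0.43)² = 7.540² = 56.84.
Round up.

n = 57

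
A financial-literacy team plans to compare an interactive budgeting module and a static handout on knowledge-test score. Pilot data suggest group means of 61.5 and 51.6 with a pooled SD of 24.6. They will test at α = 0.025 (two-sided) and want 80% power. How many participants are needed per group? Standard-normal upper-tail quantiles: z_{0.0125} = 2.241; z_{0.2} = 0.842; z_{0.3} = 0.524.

Cohen's d = |M₁ − M₂| / SD_pooled = |61.5 − 51.6| / 24.6 = 9.9 / 24.6 = 0.402.
For two independent groups with equal n: n = 2·((z_{α/2} + z_β) / d)².
z_{α/2} + z_β = 2.241 + 0.842 = 3.083.
n = 2 × (3.083 / 0.402)² = 2 × 7.669² = 2 × 58.82 = 117.6.
Round up to the next whole participant.

n = 118 per group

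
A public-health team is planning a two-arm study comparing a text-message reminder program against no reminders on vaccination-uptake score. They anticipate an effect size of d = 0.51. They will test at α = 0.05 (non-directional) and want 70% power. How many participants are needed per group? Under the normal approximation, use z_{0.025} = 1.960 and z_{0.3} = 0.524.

For two independent groups with equal n: n = 2·((z_{α/2} + z_β) / d)².
z_{α/2} + z_β = 1.960 + 0.524 = 2.484.
n = 2 × (2.484 / 0.51)² = 2 × 4.871² = 2 × 23.72 = 47.4.
Round up to the next whole participant.

n = 48 per group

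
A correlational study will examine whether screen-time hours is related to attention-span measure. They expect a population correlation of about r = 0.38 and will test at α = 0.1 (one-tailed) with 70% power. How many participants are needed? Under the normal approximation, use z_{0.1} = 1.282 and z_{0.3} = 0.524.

Fisher's z: C = ½·ln((1+r)/(1−r)) = ½·ln(2.2258) = 0.4001.
n = ((z_{α} + z_β)/C)² + 3.
(1.282 + 0.524) / 0.4001 = 1.806 / 0.4001 = 4.514.
n = 4.514² + 3 = 20.38 + 3 = 23.4.
Round up.

n = 24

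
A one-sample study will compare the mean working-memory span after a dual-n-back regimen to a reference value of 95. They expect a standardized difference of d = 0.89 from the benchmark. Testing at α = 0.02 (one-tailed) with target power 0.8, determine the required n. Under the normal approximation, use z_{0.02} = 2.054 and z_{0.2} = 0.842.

For a one-sample test: n = ((z_{α} + z_β) / d)².
z_{α} + z_β = 2.054 + 0.842 = 2.896.
n = (2.896 / 0.89)² = 3.254² = 10.59.
Round up.

n = 11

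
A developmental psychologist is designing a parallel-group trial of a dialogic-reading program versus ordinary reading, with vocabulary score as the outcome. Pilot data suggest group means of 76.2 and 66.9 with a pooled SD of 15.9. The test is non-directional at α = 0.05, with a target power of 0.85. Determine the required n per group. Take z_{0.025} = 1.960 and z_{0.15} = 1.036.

Cohen's d = |M₁ − M₂| / SD_pooled = |76.2 − 66.9| / 15.9 = 9.3 / 15.9 = 0.585.
For two independent groups with equal n: n = 2·((z_{α/2} + z_β) / d)².
z_{α/2} + z_β = 1.960 + 1.036 = 2.996.
n = 2 × (2.996 / 0.585)² = 2 × 5.121² = 2 × 26.23 = 52.5.
Round up to the next whole participant.

n = 53 per group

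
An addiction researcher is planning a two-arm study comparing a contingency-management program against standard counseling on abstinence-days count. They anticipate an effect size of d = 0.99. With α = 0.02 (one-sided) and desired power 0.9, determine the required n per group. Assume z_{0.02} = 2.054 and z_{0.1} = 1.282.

For two independent groups with equal n: n = 2·((z_{α} + z_β) / d)².
z_{α} + z_β = 2.054 + 1.282 = 3.336.
n = 2 × (3.336 / 0.99)² = 2 × 3.370² = 2 × 11.35 = 22.7.
Round up to the next whole participant.

n = 23 per group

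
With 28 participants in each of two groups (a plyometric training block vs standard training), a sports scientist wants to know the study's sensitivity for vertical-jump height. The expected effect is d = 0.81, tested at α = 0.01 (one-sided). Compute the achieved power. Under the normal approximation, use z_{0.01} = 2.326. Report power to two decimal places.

For two equal groups, power = Φ(d·√(n/2) − z_{α}).
d·√(n/2) = 0.81 × √(28/2) = 0.81 × 3.742 = 3.031.
z_β = 3.031 − 2.326 = 0.705.
Power = Φ(0.705) = 0.760.

power ≈ 0.76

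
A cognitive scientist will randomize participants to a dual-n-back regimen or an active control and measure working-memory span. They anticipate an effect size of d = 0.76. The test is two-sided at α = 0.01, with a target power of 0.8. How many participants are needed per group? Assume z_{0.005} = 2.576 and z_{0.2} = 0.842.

n = 41 per group

For two independent groups with equal n: n = 2·((z_{α/2} + z_β) / d)².
z_{α/2} + z_β = 2.576 + 0.842 = 3.418.
n = 2 × (3.418 / 0.76)² = 2 × 4.497² = 2 × 20.23 = 40.5.
Round up to the next whole participant.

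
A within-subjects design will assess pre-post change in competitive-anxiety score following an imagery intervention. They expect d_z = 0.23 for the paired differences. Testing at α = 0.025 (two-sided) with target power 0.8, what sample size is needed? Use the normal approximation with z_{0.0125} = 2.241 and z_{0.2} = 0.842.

For a paired (one-sample on differences) test: n = ((z_{α/2} + z_β) / d)².
z_{α/2} + z_β = 2.241 + 0.842 = 3.083.
n = (3.083 / 0.23)² = 13.404² = 179.68.
Round up.

n = 180 pairs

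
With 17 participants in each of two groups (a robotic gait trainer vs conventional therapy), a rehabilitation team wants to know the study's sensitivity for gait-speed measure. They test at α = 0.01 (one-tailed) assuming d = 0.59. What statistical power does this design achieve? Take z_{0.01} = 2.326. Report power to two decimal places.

For two equal groups, power = Φ(d·√(n/2) − z_{α}).
d·√(n/2) = 0.59 × √(17/2) = 0.59 × 2.915 = 1.720.
z_β = 1.720 − 2.326 = -0.606.
Power = Φ(-0.606) = 0.272.

power ≈ 0.27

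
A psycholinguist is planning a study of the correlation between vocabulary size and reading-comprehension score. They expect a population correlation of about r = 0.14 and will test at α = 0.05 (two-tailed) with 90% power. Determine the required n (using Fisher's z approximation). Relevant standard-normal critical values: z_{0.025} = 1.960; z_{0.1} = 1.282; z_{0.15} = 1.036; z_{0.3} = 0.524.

Fisher's z: C = ½·ln((1+r)/(1−r)) = ½·ln(1.3256) = 0.1409.
n = ((z_{α/2} + z_β)/C)² + 3.
(1.960 + 1.282) / 0.1409 = 3.242 / 0.1409 = 23.009.
n = 23.009² + 3 = 529.42 + 3 = 532.4.
Round up.

n = 533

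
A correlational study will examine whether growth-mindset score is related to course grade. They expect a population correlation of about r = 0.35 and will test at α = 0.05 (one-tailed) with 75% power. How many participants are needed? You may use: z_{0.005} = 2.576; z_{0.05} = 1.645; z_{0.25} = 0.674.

n = 44

Fisher's z: C = ½·ln((1+r)/(1−r)) = ½·ln(2.0769) = 0.3654.
n = ((z_{α} + z_β)/C)² + 3.
(1.645 + 0.674) / 0.3654 = 2.319 / 0.3654 = 6.346.
n = 6.346² + 3 = 40.28 + 3 = 43.3.
Round up.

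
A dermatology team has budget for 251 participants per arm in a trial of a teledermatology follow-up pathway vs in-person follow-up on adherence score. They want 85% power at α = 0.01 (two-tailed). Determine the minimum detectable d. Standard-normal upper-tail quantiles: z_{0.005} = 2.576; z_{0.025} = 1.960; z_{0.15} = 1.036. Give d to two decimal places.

d_min ≈ 0.32

For two independent groups of n = 251 each: d_min = (z_{α/2} + z_β)·√(2/n).
z-sum = 2.576 + 1.036 = 3.612.
d_min = 3.612 × √(2/251) = 3.612 × 0.0893 = 0.322.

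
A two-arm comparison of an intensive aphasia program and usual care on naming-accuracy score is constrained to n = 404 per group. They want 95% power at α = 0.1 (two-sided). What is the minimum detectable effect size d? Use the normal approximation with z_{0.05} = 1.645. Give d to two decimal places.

For two independent groups of n = 404 each: d_min = (z_{α/2} + z_β)·√(2/n).
z-sum = 1.645 + 1.645 = 3.290.
d_min = 3.290 × √(2/404) = 3.290 × 0.0704 = 0.231.

d_min ≈ 0.23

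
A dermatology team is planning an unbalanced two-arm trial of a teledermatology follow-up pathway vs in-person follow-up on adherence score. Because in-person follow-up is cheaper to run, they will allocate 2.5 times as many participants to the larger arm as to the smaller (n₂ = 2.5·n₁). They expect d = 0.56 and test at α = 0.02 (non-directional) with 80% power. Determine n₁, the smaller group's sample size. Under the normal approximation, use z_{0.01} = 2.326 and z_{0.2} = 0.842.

n₁ = 45

With allocation ratio k = n₂/n₁ = 2.5, Var(x̄₁−x̄₂) = σ²(1/n₁ + 1/(k·n₁)) = σ²·(k+1)/(k·n₁).
So n₁ = (1 + 1/k)·((z_{α/2} + z_β)/d)² = 1.400 × (3.168/0.56)².
n₁ = 1.400 × 32.00 = 44.8.
Round up: n₁ = 45, giving n₂ = ⌈2.5 × 45⌉ = ⌈112.5⌉ = 113.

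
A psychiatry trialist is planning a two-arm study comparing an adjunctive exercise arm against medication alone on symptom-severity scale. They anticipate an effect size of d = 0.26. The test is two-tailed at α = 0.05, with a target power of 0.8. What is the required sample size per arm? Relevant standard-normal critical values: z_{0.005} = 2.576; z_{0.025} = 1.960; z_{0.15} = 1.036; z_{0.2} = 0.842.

For two independent groups with equal n: n = 2·((z_{α/2} + z_β) / d)².
z_{α/2} + z_β = 1.960 + 0.842 = 2.802.
n = 2 × (2.802 / 0.26)² = 2 × 10.777² = 2 × 116.14 = 232.3.
Round up to the next whole participant.

n = 233 per group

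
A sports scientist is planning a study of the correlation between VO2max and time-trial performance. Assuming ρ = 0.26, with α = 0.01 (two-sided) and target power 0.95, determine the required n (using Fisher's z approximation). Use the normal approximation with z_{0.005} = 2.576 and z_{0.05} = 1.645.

n = 255

Fisher's z: C = ½·ln((1+r)/(1−r)) = ½·ln(1.7027) = 0.2661.
n = ((z_{α/2} + z_β)/C)² + 3.
(2.576 + 1.645) / 0.2661 = 4.221 / 0.2661 = 15.862.
n = 15.862² + 3 = 251.62 + 3 = 254.6.
Round up.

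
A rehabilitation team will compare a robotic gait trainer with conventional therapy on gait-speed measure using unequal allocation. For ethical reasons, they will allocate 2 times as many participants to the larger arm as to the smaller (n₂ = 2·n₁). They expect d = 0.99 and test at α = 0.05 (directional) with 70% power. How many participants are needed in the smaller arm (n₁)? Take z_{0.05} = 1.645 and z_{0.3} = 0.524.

With allocation ratio k = n₂/n₁ = 2, Var(x̄₁−x̄₂) = σ²(1/n₁ + 1/(k·n₁)) = σ²·(k+1)/(k·n₁).
So n₁ = (1 + 1/k)·((z_{α} + z_β)/d)² = 1.500 × (2.169/0.99)².
n₁ = 1.500 × 4.80 = 7.2.
Round up: n₁ = 8, giving n₂ = 2 × 8 = 16.

n₁ = 8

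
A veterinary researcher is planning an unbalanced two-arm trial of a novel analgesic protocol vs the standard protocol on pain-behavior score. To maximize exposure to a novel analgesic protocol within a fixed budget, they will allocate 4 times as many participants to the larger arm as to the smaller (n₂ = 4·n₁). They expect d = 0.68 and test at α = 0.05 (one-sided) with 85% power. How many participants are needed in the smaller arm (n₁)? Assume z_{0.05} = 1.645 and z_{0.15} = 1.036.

With allocation ratio k = n₂/n₁ = 4, Var(x̄₁−x̄₂) = σ²(1/n₁ + 1/(k·n₁)) = σ²·(k+1)/(k·n₁).
So n₁ = (1 + 1/k)·((z_{α} + z_β)/d)² = 1.250 × (2.681/0.68)².
n₁ = 1.250 × 15.54 = 19.4.
Round up: n₁ = 20, giving n₂ = 4 × 20 = 80.

n₁ = 20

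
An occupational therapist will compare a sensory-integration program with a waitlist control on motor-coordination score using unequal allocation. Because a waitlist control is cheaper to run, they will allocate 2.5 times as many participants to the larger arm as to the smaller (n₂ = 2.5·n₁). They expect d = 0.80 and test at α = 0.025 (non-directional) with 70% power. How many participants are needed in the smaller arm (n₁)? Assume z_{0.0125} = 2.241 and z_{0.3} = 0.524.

With allocation ratio k = n₂/n₁ = 2.5, Var(x̄₁−x̄₂) = σ²(1/n₁ + 1/(k·n₁)) = σ²·(k+1)/(k·n₁).
So n₁ = (1 + 1/k)·((z_{α/2} + z_β)/d)² = 1.400 × (2.765/0.80)².
n₁ = 1.400 × 11.95 = 16.7.
Round up: n₁ = 17, giving n₂ = ⌈2.5 × 17⌉ = ⌈42.5⌉ = 43.

n₁ = 17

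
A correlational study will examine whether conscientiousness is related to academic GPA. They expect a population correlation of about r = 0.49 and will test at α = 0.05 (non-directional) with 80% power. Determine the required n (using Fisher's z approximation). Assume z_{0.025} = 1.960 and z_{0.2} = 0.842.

n = 31

Fisher's z: C = ½·ln((1+r)/(1−r)) = ½·ln(2.9216) = 0.5361.
n = ((z_{α/2} + z_β)/C)² + 3.
(1.960 + 0.842) / 0.5361 = 2.802 / 0.5361 = 5.227.
n = 5.227² + 3 = 27.32 + 3 = 30.3.
Round up.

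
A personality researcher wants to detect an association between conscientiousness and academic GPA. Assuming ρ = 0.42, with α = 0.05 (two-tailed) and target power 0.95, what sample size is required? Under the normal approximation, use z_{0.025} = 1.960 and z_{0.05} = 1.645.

Fisher's z: C = ½·ln((1+r)/(1−r)) = ½·ln(2.4483) = 0.4477.
n = ((z_{α/2} + z_β)/C)² + 3.
(1.960 + 1.645) / 0.4477 = 3.605 / 0.4477 = 8.052.
n = 8.052² + 3 = 64.84 + 3 = 67.8.
Round up.

n = 68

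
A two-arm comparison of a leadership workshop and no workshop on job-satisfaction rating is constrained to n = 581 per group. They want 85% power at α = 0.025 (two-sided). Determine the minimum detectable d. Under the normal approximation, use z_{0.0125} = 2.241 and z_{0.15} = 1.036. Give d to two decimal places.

For two independent groups of n = 581 each: d_min = (z_{α/2} + z_β)·√(2/n).
z-sum = 2.241 + 1.036 = 3.277.
d_min = 3.277 × √(2/581) = 3.277 × 0.0587 = 0.192.

d_min ≈ 0.19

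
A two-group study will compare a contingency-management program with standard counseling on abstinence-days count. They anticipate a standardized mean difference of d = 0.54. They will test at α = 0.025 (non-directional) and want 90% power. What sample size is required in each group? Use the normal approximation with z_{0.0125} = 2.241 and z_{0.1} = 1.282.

For two independent groups with equal n: n = 2·((z_{α/2} + z_β) / d)².
z_{α/2} + z_β = 2.241 + 1.282 = 3.523.
n = 2 × (3.523 / 0.54)² = 2 × 6.524² = 2 × 42.56 = 85.1.
Round up to the next whole participant.

n = 86 per group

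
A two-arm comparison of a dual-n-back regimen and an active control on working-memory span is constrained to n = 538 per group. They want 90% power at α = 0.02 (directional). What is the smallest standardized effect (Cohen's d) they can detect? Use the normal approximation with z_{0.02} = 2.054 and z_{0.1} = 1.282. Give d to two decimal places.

d_min ≈ 0.20

For two independent groups of n = 538 each: d_min = (z_{α} + z_β)·√(2/n).
z-sum = 2.054 + 1.282 = 3.336.
d_min = 3.336 × √(2/538) = 3.336 × 0.0610 = 0.203.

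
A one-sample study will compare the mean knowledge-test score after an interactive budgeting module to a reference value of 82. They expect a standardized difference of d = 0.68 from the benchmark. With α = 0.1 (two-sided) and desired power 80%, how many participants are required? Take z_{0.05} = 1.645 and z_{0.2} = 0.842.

For a one-sample test: n = ((z_{α/2} + z_β) / d)².
z_{α/2} + z_β = 1.645 + 0.842 = 2.487.
n = (2.487 / 0.68)² = 3.657² = 13.38.
Round up.

n = 14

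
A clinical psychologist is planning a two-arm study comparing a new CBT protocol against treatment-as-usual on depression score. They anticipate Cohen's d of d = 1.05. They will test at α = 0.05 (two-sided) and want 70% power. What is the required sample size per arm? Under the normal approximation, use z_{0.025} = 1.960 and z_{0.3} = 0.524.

For two independent groups with equal n: n = 2·((z_{α/2} + z_β) / d)².
z_{α/2} + z_β = 1.960 + 0.524 = 2.484.
n = 2 × (2.484 / 1.05)² = 2 × 2.366² = 2 × 5.60 = 11.2.
Round up to the next whole participant.

n = 12 per group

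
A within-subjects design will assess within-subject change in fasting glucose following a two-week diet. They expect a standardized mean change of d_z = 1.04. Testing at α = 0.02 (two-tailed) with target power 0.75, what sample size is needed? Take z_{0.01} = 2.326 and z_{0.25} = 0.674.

For a paired (one-sample on differences) test: n = ((z_{α/2} + z_β) / d)².
z_{α/2} + z_β = 2.326 + 0.674 = 3.000.
n = (3.000 / 1.04)² = 2.885² = 8.32.
Round up.

n = 9 pairs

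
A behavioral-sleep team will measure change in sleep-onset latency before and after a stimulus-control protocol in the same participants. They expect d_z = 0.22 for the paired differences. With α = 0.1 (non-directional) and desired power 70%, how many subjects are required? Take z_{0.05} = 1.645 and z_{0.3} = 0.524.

For a paired (one-sample on differences) test: n = ((z_{α/2} + z_β) / d)².
z_{α/2} + z_β = 1.645 + 0.524 = 2.169.
n = (2.169 / 0.22)² = 9.859² = 97.20.
Round up.

n = 98 pairs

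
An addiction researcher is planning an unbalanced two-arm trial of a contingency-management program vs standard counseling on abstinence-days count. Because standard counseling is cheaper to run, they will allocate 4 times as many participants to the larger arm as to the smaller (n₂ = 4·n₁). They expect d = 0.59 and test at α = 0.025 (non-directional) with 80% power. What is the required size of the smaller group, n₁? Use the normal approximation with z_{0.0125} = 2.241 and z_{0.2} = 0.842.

n₁ = 35

With allocation ratio k = n₂/n₁ = 4, Var(x̄₁−x̄₂) = σ²(1/n₁ + 1/(k·n₁)) = σ²·(k+1)/(k·n₁).
So n₁ = (1 + 1/k)·((z_{α/2} + z_β)/d)² = 1.250 × (3.083/0.59)².
n₁ = 1.250 × 27.31 = 34.1.
Round up: n₁ = 35, giving n₂ = 4 × 35 = 140.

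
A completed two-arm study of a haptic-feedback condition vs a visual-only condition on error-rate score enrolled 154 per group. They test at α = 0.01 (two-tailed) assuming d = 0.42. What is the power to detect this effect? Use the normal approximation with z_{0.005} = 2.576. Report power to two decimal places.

power ≈ 0.87

For two equal groups, power = Φ(d·√(n/2) − z_{α/2}).
d·√(n/2) = 0.42 × √(154/2) = 0.42 × 8.775 = 3.685.
z_β = 3.685 − 2.576 = 1.109.
Power = Φ(1.109) = 0.866.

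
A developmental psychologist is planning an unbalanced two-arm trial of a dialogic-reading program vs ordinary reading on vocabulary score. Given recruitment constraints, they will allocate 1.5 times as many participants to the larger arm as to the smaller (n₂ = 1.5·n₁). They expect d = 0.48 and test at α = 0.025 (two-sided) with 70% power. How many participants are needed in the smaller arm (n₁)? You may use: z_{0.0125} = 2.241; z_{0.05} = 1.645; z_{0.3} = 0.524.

n₁ = 56

With allocation ratio k = n₂/n₁ = 1.5, Var(x̄₁−x̄₂) = σ²(1/n₁ + 1/(k·n₁)) = σ²·(k+1)/(k·n₁).
So n₁ = (1 + 1/k)·((z_{α/2} + z_β)/d)² = 1.667 × (2.765/0.48)².
n₁ = 1.667 × 33.18 = 55.3.
Round up: n₁ = 56, giving n₂ = 1.5 × 56 = 84.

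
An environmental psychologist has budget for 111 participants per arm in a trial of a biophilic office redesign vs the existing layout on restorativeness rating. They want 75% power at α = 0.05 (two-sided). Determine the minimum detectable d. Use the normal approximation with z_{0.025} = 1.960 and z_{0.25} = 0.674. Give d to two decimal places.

For two independent groups of n = 111 each: d_min = (z_{α/2} + z_β)·√(2/n).
z-sum = 1.960 + 0.674 = 2.634.
d_min = 2.634 × √(2/111) = 2.634 × 0.1342 = 0.354.

d_min ≈ 0.35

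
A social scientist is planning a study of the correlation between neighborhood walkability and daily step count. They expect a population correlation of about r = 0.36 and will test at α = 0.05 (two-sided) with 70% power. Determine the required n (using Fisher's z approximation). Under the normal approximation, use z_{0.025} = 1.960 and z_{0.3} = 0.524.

Fisher's z: C = ½·ln((1+r)/(1−r)) = ½·ln(2.1250) = 0.3769.
n = ((z_{α/2} + z_β)/C)² + 3.
(1.960 + 0.524) / 0.3769 = 2.484 / 0.3769 = 6.591.
n = 6.591² + 3 = 43.44 + 3 = 46.4.
Round up.

n = 47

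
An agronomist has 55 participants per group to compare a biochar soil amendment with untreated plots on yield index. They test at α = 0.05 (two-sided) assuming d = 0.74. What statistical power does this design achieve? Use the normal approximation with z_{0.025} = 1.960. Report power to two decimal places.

For two equal groups, power = Φ(d·√(n/2) − z_{α/2}).
d·√(n/2) = 0.74 × √(55/2) = 0.74 × 5.244 = 3.881.
z_β = 3.881 − 1.960 = 1.921.
Power = Φ(1.921) = 0.973.

power ≈ 0.97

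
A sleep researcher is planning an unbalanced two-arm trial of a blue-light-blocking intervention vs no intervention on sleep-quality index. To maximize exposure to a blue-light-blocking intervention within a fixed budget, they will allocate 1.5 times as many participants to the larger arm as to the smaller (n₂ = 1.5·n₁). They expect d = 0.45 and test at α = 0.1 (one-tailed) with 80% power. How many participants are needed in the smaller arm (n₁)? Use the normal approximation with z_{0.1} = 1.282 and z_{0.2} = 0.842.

n₁ = 38

With allocation ratio k = n₂/n₁ = 1.5, Var(x̄₁−x̄₂) = σ²(1/n₁ + 1/(k·n₁)) = σ²·(k+1)/(k·n₁).
So n₁ = (1 + 1/k)·((z_{α} + z_β)/d)² = 1.667 × (2.124/0.45)².
n₁ = 1.667 × 22.28 = 37.1.
Round up: n₁ = 38, giving n₂ = 1.5 × 38 = 57.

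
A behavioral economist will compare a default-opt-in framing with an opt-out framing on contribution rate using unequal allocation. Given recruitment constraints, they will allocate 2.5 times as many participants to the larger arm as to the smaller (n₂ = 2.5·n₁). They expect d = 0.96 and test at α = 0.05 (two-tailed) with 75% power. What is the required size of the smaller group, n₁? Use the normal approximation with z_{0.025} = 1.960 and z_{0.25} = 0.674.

With allocation ratio k = n₂/n₁ = 2.5, Var(x̄₁−x̄₂) = σ²(1/n₁ + 1/(k·n₁)) = σ²·(k+1)/(k·n₁).
So n₁ = (1 + 1/k)·((z_{α/2} + z_β)/d)² = 1.400 × (2.634/0.96)².
n₁ = 1.400 × 7.53 = 10.5.
Round up: n₁ = 11, giving n₂ = ⌈2.5 × 11⌉ = ⌈27.5⌉ = 28.

n₁ = 11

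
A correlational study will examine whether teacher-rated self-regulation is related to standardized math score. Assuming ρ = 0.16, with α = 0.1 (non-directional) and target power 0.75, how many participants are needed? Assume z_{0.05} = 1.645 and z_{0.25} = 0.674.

Fisher's z: C = ½·ln((1+r)/(1−r)) = ½·ln(1.3810) = 0.1614.
n = ((z_{α/2} + z_β)/C)² + 3.
(1.645 + 0.674) / 0.1614 = 2.319 / 0.1614 = 14.368.
n = 14.368² + 3 = 206.44 + 3 = 209.4.
Round up.

n = 210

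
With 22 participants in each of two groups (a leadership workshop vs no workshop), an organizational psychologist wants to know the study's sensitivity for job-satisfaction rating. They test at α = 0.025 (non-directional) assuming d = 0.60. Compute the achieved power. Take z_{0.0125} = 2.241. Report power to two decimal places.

For two equal groups, power = Φ(d·√(n/2) − z_{α/2}).
d·√(n/2) = 0.60 × √(22/2) = 0.60 × 3.317 = 1.990.
z_β = 1.990 − 2.241 = -0.251.
Power = Φ(-0.251) = 0.401.

power ≈ 0.40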